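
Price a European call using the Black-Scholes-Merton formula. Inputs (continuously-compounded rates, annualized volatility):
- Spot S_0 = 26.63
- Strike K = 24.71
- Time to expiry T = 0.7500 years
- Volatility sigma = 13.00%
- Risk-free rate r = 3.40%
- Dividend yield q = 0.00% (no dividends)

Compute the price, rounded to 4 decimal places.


Answer: Price = 2.8329

Derivation:
d1 = (ln(S/K) + (r - q + 0.5*sigma^2) * T) / (sigma * sqrt(T)) = 0.94745737
d2 = d1 - sigma * sqrt(T) = 0.83487407
exp(-rT) = 0.97482238; exp(-qT) = 1.00000000
C = S_0 * exp(-qT) * N(d1) - K * exp(-rT) * N(d2)
N(d1) = 0.82829712; N(d2) = 0.79810569
C = 26.6300 * 1.00000000 * 0.82829712 - 24.7100 * 0.97482238 * 0.79810569 = 2.8329


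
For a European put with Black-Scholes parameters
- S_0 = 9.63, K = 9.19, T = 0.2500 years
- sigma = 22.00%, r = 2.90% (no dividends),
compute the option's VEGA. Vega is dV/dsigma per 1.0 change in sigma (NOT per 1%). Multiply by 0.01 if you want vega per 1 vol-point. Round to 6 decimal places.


d1 = 0.5460662677; d2 = 0.4360662677
phi(d1) = 0.3436839762; exp(-qT) = 1.0000000000; exp(-rT) = 0.9927762179
Vega = S * exp(-qT) * phi(d1) * sqrt(T) = 9.6300 * 1.0000000000 * 0.3436839762 * 0.5000000000 = 1.654838

Answer: Vega = 1.654838


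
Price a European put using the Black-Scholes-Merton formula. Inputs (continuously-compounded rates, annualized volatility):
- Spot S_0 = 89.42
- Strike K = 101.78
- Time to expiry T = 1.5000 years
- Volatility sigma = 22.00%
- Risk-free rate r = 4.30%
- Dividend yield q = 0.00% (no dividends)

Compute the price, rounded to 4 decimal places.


d1 = (ln(S/K) + (r - q + 0.5*sigma^2) * T) / (sigma * sqrt(T)) = -0.10640157
d2 = d1 - sigma * sqrt(T) = -0.37584544
exp(-rT) = 0.93753611; exp(-qT) = 1.00000000
P = K * exp(-rT) * N(-d2) - S_0 * exp(-qT) * N(-d1)
N(-d1) = 0.54236813; N(-d2) = 0.64648410
P = 101.7800 * 0.93753611 * 0.64648410 - 89.4200 * 1.00000000 * 0.54236813 = 13.1905

Answer: Price = 13.1905


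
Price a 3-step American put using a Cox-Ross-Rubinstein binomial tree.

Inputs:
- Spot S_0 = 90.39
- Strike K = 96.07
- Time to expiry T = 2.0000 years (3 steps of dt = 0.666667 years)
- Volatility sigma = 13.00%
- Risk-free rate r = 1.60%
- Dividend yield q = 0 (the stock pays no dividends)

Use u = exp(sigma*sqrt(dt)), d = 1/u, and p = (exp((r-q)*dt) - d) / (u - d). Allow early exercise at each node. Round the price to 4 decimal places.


dt = T/N = 0.666667
u = exp(sigma*sqrt(dt)) = 1.111983; d = 1/u = 0.899295
p = (exp((r-q)*dt) - d) / (u - d) = 0.523909
Discount per step: exp(-r*dt) = 0.989390
Stock lattice S(k, i) with i counting down-moves:
  k=0: S(0,0) = 90.3900
  k=1: S(1,0) = 100.5121; S(1,1) = 81.2872
  k=2: S(2,0) = 111.7677; S(2,1) = 90.3900; S(2,2) = 73.1012
  k=3: S(3,0) = 124.2838; S(3,1) = 100.5121; S(3,2) = 81.2872; S(3,3) = 65.7395
Terminal payoffs V(N, i) = max(K - S_T, 0):
  V(3,0) = 0.000000; V(3,1) = 0.000000; V(3,2) = 14.782757; V(3,3) = 30.330499
Backward induction: V(k, i) = exp(-r*dt) * [p * V(k+1, i) + (1-p) * V(k+1, i+1)]; then take max(V_cont, immediate exercise) for American.
  V(2,0) = exp(-r*dt) * [p*0.000000 + (1-p)*0.000000] = 0.000000; exercise = 0.000000; V(2,0) = max -> 0.000000
  V(2,1) = exp(-r*dt) * [p*0.000000 + (1-p)*14.782757] = 6.963267; exercise = 5.680000; V(2,1) = max -> 6.963267
  V(2,2) = exp(-r*dt) * [p*14.782757 + (1-p)*30.330499] = 21.949518; exercise = 22.968818; V(2,2) = max -> 22.968818
  V(1,0) = exp(-r*dt) * [p*0.000000 + (1-p)*6.963267] = 3.279976; exercise = 0.000000; V(1,0) = max -> 3.279976
  V(1,1) = exp(-r*dt) * [p*6.963267 + (1-p)*22.968818] = 14.428638; exercise = 14.782757; V(1,1) = max -> 14.782757
  V(0,0) = exp(-r*dt) * [p*3.279976 + (1-p)*14.782757] = 8.663443; exercise = 5.680000; V(0,0) = max -> 8.663443

Answer: Price = V(0,0) = 8.6634


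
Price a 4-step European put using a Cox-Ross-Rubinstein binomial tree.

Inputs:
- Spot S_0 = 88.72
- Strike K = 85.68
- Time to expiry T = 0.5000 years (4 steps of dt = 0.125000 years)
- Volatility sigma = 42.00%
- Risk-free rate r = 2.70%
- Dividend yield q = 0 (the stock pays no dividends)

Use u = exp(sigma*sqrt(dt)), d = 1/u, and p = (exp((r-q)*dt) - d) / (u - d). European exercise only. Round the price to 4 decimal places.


dt = T/N = 0.125000
u = exp(sigma*sqrt(dt)) = 1.160084; d = 1/u = 0.862007
p = (exp((r-q)*dt) - d) / (u - d) = 0.474287
Discount per step: exp(-r*dt) = 0.996631
Stock lattice S(k, i) with i counting down-moves:
  k=0: S(0,0) = 88.7200
  k=1: S(1,0) = 102.9227; S(1,1) = 76.4772
  k=2: S(2,0) = 119.3989; S(2,1) = 88.7200; S(2,2) = 65.9239
  k=3: S(3,0) = 138.5128; S(3,1) = 102.9227; S(3,2) = 76.4772; S(3,3) = 56.8268
  k=4: S(4,0) = 160.6865; S(4,1) = 119.3989; S(4,2) = 88.7200; S(4,3) = 65.9239; S(4,4) = 48.9851
Terminal payoffs V(N, i) = max(K - S_T, 0):
  V(4,0) = 0.000000; V(4,1) = 0.000000; V(4,2) = 0.000000; V(4,3) = 19.756136; V(4,4) = 36.694926
Backward induction: V(k, i) = exp(-r*dt) * [p * V(k+1, i) + (1-p) * V(k+1, i+1)].
  V(3,0) = exp(-r*dt) * [p*0.000000 + (1-p)*0.000000] = 0.000000
  V(3,1) = exp(-r*dt) * [p*0.000000 + (1-p)*0.000000] = 0.000000
  V(3,2) = exp(-r*dt) * [p*0.000000 + (1-p)*19.756136] = 10.351071
  V(3,3) = exp(-r*dt) * [p*19.756136 + (1-p)*36.694926] = 28.564516
  V(2,0) = exp(-r*dt) * [p*0.000000 + (1-p)*0.000000] = 0.000000
  V(2,1) = exp(-r*dt) * [p*0.000000 + (1-p)*10.351071] = 5.423361
  V(2,2) = exp(-r*dt) * [p*10.351071 + (1-p)*28.564516] = 19.858985
  V(1,0) = exp(-r*dt) * [p*0.000000 + (1-p)*5.423361] = 2.841527
  V(1,1) = exp(-r*dt) * [p*5.423361 + (1-p)*19.858985] = 12.968519
  V(0,0) = exp(-r*dt) * [p*2.841527 + (1-p)*12.968519] = 8.137910

Answer: Price = V(0,0) = 8.1379


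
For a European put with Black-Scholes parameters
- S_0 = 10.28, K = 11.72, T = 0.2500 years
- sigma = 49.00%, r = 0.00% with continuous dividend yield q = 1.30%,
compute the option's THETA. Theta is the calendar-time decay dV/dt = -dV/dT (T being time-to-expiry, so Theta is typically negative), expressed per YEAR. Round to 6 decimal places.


d1 = -0.4258531597; d2 = -0.6708531597
phi(d1) = 0.3643595989; exp(-qT) = 0.9967552755; exp(-rT) = 1.0000000000
Theta = -S*exp(-qT)*phi(d1)*sigma/(2*sqrt(T)) + r*K*exp(-rT)*N(-d2) - q*S*exp(-qT)*N(-d1)
N(-d1) = 0.6648925760; N(-d2) = 0.7488429608; sqrt(T) = 0.5000000000
Term 1 = -10.2800 * 0.9967552755 * 0.3643595989 * 0.4900 / (2 * 0.5000000000) = -1.8293969594
Term 2 = 0.0000 * 11.7200 * 1.0000000000 * 0.7488429608 = 0.0000000000
Term 3 = -0.0130 * 10.2800 * 0.9967552755 * 0.6648925760 = -0.0885679298
Theta = -1.8293969594 + (0.0000000000) + (-0.0885679298) = -1.917965

Answer: Theta = -1.917965


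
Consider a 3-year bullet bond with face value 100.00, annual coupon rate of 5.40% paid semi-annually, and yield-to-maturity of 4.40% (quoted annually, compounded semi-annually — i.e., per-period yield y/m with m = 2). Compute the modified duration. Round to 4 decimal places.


Answer: Modified duration = 2.7521

Derivation:
Coupon per period c = face * coupon_rate / m = 2.700000
Periods per year m = 2; per-period yield y/m = 0.022000
Number of cashflows N = 6
Cashflows (t years, CF_t, discount factor 1/(1+y/m)^(m*t), PV):
  t = 0.5000: CF_t = 2.700000, DF = 0.978474, PV = 2.641879
  t = 1.0000: CF_t = 2.700000, DF = 0.957411, PV = 2.585008
  t = 1.5000: CF_t = 2.700000, DF = 0.936801, PV = 2.529363
  t = 2.0000: CF_t = 2.700000, DF = 0.916635, PV = 2.474914
  t = 2.5000: CF_t = 2.700000, DF = 0.896903, PV = 2.421638
  t = 3.0000: CF_t = 102.700000, DF = 0.877596, PV = 90.129107
Price P = sum_t PV_t = 102.781910
First compute Macaulay numerator sum_t t * PV_t:
  t * PV_t at t = 0.5000: 1.320939
  t * PV_t at t = 1.0000: 2.585008
  t * PV_t at t = 1.5000: 3.794044
  t * PV_t at t = 2.0000: 4.949829
  t * PV_t at t = 2.5000: 6.054096
  t * PV_t at t = 3.0000: 270.387321
Macaulay duration D = 289.091238 / 102.781910 = 2.812667
Modified duration = D / (1 + y/m) = 2.812667 / (1 + 0.022000) = 2.752120


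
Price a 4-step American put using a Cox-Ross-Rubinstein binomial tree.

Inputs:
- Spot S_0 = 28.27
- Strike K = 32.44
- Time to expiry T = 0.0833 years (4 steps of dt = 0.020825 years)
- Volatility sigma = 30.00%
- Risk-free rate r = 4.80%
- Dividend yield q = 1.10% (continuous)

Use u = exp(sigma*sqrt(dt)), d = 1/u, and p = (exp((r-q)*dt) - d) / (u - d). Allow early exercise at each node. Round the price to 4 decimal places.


Answer: Price = V(0,0) = 4.1940

Derivation:
dt = T/N = 0.020825
u = exp(sigma*sqrt(dt)) = 1.044243; d = 1/u = 0.957631
p = (exp((r-q)*dt) - d) / (u - d) = 0.498078
Discount per step: exp(-r*dt) = 0.999001
Stock lattice S(k, i) with i counting down-moves:
  k=0: S(0,0) = 28.2700
  k=1: S(1,0) = 29.5208; S(1,1) = 27.0722
  k=2: S(2,0) = 30.8269; S(2,1) = 28.2700; S(2,2) = 25.9252
  k=3: S(3,0) = 32.1907; S(3,1) = 29.5208; S(3,2) = 27.0722; S(3,3) = 24.8268
  k=4: S(4,0) = 33.6150; S(4,1) = 30.8269; S(4,2) = 28.2700; S(4,3) = 25.9252; S(4,4) = 23.7749
Terminal payoffs V(N, i) = max(K - S_T, 0):
  V(4,0) = 0.000000; V(4,1) = 1.613140; V(4,2) = 4.170000; V(4,3) = 6.514787; V(4,4) = 8.665092
Backward induction: V(k, i) = exp(-r*dt) * [p * V(k+1, i) + (1-p) * V(k+1, i+1)]; then take max(V_cont, immediate exercise) for American.
  V(3,0) = exp(-r*dt) * [p*0.000000 + (1-p)*1.613140] = 0.808861; exercise = 0.249255; V(3,0) = max -> 0.808861
  V(3,1) = exp(-r*dt) * [p*1.613140 + (1-p)*4.170000] = 2.893590; exercise = 2.919239; V(3,1) = max -> 2.919239
  V(3,2) = exp(-r*dt) * [p*4.170000 + (1-p)*6.514787] = 5.341558; exercise = 5.367768; V(3,2) = max -> 5.367768
  V(3,3) = exp(-r*dt) * [p*6.514787 + (1-p)*8.665092] = 7.586485; exercise = 7.613209; V(3,3) = max -> 7.613209
  V(2,0) = exp(-r*dt) * [p*0.808861 + (1-p)*2.919239] = 1.866239; exercise = 1.613140; V(2,0) = max -> 1.866239
  V(2,1) = exp(-r*dt) * [p*2.919239 + (1-p)*5.367768] = 4.144064; exercise = 4.170000; V(2,1) = max -> 4.170000
  V(2,2) = exp(-r*dt) * [p*5.367768 + (1-p)*7.613209] = 6.488315; exercise = 6.514787; V(2,2) = max -> 6.514787
  V(1,0) = exp(-r*dt) * [p*1.866239 + (1-p)*4.170000] = 3.019527; exercise = 2.919239; V(1,0) = max -> 3.019527
  V(1,1) = exp(-r*dt) * [p*4.170000 + (1-p)*6.514787] = 5.341558; exercise = 5.367768; V(1,1) = max -> 5.367768
  V(0,0) = exp(-r*dt) * [p*3.019527 + (1-p)*5.367768] = 4.193966; exercise = 4.170000; V(0,0) = max -> 4.193966


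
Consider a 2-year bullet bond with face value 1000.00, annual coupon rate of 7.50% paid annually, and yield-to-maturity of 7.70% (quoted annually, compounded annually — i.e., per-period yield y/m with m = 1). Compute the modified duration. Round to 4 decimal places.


Answer: Modified duration = 1.7921

Derivation:
Coupon per period c = face * coupon_rate / m = 75.000000
Periods per year m = 1; per-period yield y/m = 0.077000
Number of cashflows N = 2
Cashflows (t years, CF_t, discount factor 1/(1+y/m)^(m*t), PV):
  t = 1.0000: CF_t = 75.000000, DF = 0.928505, PV = 69.637883
  t = 2.0000: CF_t = 1075.000000, DF = 0.862122, PV = 926.780863
Price P = sum_t PV_t = 996.418746
First compute Macaulay numerator sum_t t * PV_t:
  t * PV_t at t = 1.0000: 69.637883
  t * PV_t at t = 2.0000: 1853.561727
Macaulay duration D = 1923.199610 / 996.418746 = 1.930112
Modified duration = D / (1 + y/m) = 1.930112 / (1 + 0.077000) = 1.792119


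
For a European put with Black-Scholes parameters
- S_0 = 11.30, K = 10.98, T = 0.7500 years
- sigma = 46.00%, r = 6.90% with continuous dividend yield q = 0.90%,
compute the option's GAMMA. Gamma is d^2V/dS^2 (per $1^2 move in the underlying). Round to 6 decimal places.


Answer: Gamma = 0.081762

Derivation:
d1 = 0.3842574538; d2 = -0.0141142319
phi(d1) = 0.3705505417; exp(-qT) = 0.9932727301; exp(-rT) = 0.9495662287
Gamma = exp(-qT) * phi(d1) / (S * sigma * sqrt(T)) = 0.9932727301 * 0.3705505417 / (11.3000 * 0.4600 * 0.8660254038) = 0.081762


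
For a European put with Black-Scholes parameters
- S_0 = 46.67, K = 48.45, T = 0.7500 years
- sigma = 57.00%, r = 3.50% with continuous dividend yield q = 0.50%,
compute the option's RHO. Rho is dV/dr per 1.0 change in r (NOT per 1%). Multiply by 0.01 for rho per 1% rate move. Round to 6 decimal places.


Answer: Rho = -21.560955

Derivation:
d1 = 0.2165706123; d2 = -0.2770638678
phi(d1) = 0.3896953698; exp(-qT) = 0.9962570225; exp(-rT) = 0.9740915363
N(-d2) = 0.6091344673
Rho = -K*T*exp(-rT)*N(-d2) = -48.4500 * 0.7500 * 0.9740915363 * 0.6091344673 = -21.560955


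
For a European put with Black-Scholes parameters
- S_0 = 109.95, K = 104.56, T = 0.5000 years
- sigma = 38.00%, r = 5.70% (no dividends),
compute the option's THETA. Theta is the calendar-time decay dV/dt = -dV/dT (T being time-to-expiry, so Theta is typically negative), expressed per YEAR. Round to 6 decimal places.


Answer: Theta = -8.226182

Derivation:
d1 = 0.4274819542; d2 = 0.1587813773
phi(d1) = 0.3641064738; exp(-qT) = 1.0000000000; exp(-rT) = 0.9719022941
Theta = -S*exp(-qT)*phi(d1)*sigma/(2*sqrt(T)) + r*K*exp(-rT)*N(-d2) - q*S*exp(-qT)*N(-d1)
N(-d1) = 0.3345141631; N(-d2) = 0.4369205607; sqrt(T) = 0.7071067812
Term 1 = -109.9500 * 1.0000000000 * 0.3641064738 * 0.3800 / (2 * 0.7071067812) = -10.7570263688
Term 2 = 0.0570 * 104.5600 * 0.9719022941 * 0.4369205607 = 2.5308448364
Term 3 = 0 (no dividend yield, q = 0)
Theta = -10.7570263688 + (2.5308448364) + (0.0000000000) = -8.226182


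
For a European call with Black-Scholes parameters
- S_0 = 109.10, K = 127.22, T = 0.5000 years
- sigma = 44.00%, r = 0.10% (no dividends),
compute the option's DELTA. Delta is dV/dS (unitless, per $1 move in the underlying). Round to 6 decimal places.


d1 = -0.3366888245; d2 = -0.6478158082
phi(d1) = 0.3769592395; exp(-qT) = 1.0000000000; exp(-rT) = 0.9995001250
N(d1) = 0.3681757444
Delta = exp(-qT) * N(d1) = 1.0000000000 * 0.3681757444 = 0.368176

Answer: Delta = 0.368176


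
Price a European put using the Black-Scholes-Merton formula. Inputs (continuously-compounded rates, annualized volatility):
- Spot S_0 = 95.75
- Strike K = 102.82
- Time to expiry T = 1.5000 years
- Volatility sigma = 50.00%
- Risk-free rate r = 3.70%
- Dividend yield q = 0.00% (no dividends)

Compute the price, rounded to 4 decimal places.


d1 = (ln(S/K) + (r - q + 0.5*sigma^2) * T) / (sigma * sqrt(T)) = 0.28048412
d2 = d1 - sigma * sqrt(T) = -0.33188832
exp(-rT) = 0.94601202; exp(-qT) = 1.00000000
P = K * exp(-rT) * N(-d2) - S_0 * exp(-qT) * N(-d1)
N(-d1) = 0.38955306; N(-d2) = 0.63001320
P = 102.8200 * 0.94601202 * 0.63001320 - 95.7500 * 1.00000000 * 0.38955306 = 23.9810

Answer: Price = 23.9810


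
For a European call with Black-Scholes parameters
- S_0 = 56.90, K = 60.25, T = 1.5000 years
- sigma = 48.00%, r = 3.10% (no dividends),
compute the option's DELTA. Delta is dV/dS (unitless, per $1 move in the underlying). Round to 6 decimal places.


d1 = 0.2757253989; d2 = -0.3121521393
phi(d1) = 0.3840621921; exp(-qT) = 1.0000000000; exp(-rT) = 0.9545645606
N(d1) = 0.6086205070
Delta = exp(-qT) * N(d1) = 1.0000000000 * 0.6086205070 = 0.608621

Answer: Delta = 0.608621


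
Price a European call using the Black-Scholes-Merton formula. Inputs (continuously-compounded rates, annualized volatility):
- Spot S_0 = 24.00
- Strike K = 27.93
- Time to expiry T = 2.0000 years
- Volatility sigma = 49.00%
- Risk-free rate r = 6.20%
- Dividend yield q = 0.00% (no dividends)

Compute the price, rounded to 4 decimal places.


d1 = (ln(S/K) + (r - q + 0.5*sigma^2) * T) / (sigma * sqrt(T)) = 0.30658483
d2 = d1 - sigma * sqrt(T) = -0.38637981
exp(-rT) = 0.88337984; exp(-qT) = 1.00000000
C = S_0 * exp(-qT) * N(d1) - K * exp(-rT) * N(d2)
N(d1) = 0.62042030; N(d2) = 0.34960770
C = 24.0000 * 1.00000000 * 0.62042030 - 27.9300 * 0.88337984 * 0.34960770 = 6.2643

Answer: Price = 6.2643


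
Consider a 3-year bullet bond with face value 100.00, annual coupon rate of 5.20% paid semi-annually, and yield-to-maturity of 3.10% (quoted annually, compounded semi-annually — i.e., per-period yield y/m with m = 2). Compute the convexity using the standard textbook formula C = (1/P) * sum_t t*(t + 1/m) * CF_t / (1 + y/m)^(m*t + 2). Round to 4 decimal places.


Coupon per period c = face * coupon_rate / m = 2.600000
Periods per year m = 2; per-period yield y/m = 0.015500
Number of cashflows N = 6
Cashflows (t years, CF_t, discount factor 1/(1+y/m)^(m*t), PV):
  t = 0.5000: CF_t = 2.600000, DF = 0.984737, PV = 2.560315
  t = 1.0000: CF_t = 2.600000, DF = 0.969706, PV = 2.521236
  t = 1.5000: CF_t = 2.600000, DF = 0.954905, PV = 2.482753
  t = 2.0000: CF_t = 2.600000, DF = 0.940330, PV = 2.444858
  t = 2.5000: CF_t = 2.600000, DF = 0.925977, PV = 2.407541
  t = 3.0000: CF_t = 102.600000, DF = 0.911844, PV = 93.555170
Price P = sum_t PV_t = 105.971874
Convexity numerator sum_t t*(t + 1/m) * CF_t / (1+y/m)^(m*t + 2):
  t = 0.5000: term = 1.241377
  t = 1.0000: term = 3.667287
  t = 1.5000: term = 7.222623
  t = 2.0000: term = 11.853969
  t = 2.5000: term = 17.509555
  t = 3.0000: term = 952.570742
Convexity = (1/P) * sum = 994.065553 / 105.971874 = 9.380466

Answer: Convexity = 9.3805


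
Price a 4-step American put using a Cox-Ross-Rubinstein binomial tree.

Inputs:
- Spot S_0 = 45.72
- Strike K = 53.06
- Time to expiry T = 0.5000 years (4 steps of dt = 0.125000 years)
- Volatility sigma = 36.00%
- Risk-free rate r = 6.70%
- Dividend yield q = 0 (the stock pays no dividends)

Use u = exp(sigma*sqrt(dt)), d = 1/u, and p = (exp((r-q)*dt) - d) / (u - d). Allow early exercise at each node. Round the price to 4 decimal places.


dt = T/N = 0.125000
u = exp(sigma*sqrt(dt)) = 1.135734; d = 1/u = 0.880488
p = (exp((r-q)*dt) - d) / (u - d) = 0.501172
Discount per step: exp(-r*dt) = 0.991660
Stock lattice S(k, i) with i counting down-moves:
  k=0: S(0,0) = 45.7200
  k=1: S(1,0) = 51.9258; S(1,1) = 40.2559
  k=2: S(2,0) = 58.9739; S(2,1) = 45.7200; S(2,2) = 35.4448
  k=3: S(3,0) = 66.9786; S(3,1) = 51.9258; S(3,2) = 40.2559; S(3,3) = 31.2087
  k=4: S(4,0) = 76.0699; S(4,1) = 58.9739; S(4,2) = 45.7200; S(4,3) = 35.4448; S(4,4) = 27.4789
Terminal payoffs V(N, i) = max(K - S_T, 0):
  V(4,0) = 0.000000; V(4,1) = 0.000000; V(4,2) = 7.340000; V(4,3) = 17.615170; V(4,4) = 25.581086
Backward induction: V(k, i) = exp(-r*dt) * [p * V(k+1, i) + (1-p) * V(k+1, i+1)]; then take max(V_cont, immediate exercise) for American.
  V(3,0) = exp(-r*dt) * [p*0.000000 + (1-p)*0.000000] = 0.000000; exercise = 0.000000; V(3,0) = max -> 0.000000
  V(3,1) = exp(-r*dt) * [p*0.000000 + (1-p)*7.340000] = 3.630859; exercise = 1.134237; V(3,1) = max -> 3.630859
  V(3,2) = exp(-r*dt) * [p*7.340000 + (1-p)*17.615170] = 12.361576; exercise = 12.804098; V(3,2) = max -> 12.804098
  V(3,3) = exp(-r*dt) * [p*17.615170 + (1-p)*25.581086] = 21.408738; exercise = 21.851260; V(3,3) = max -> 21.851260
  V(2,0) = exp(-r*dt) * [p*0.000000 + (1-p)*3.630859] = 1.796068; exercise = 0.000000; V(2,0) = max -> 1.796068
  V(2,1) = exp(-r*dt) * [p*3.630859 + (1-p)*12.804098] = 8.138281; exercise = 7.340000; V(2,1) = max -> 8.138281
  V(2,2) = exp(-r*dt) * [p*12.804098 + (1-p)*21.851260] = 17.172648; exercise = 17.615170; V(2,2) = max -> 17.615170
  V(1,0) = exp(-r*dt) * [p*1.796068 + (1-p)*8.138281] = 4.918375; exercise = 1.134237; V(1,0) = max -> 4.918375
  V(1,1) = exp(-r*dt) * [p*8.138281 + (1-p)*17.615170] = 12.758316; exercise = 12.804098; V(1,1) = max -> 12.804098
  V(0,0) = exp(-r*dt) * [p*4.918375 + (1-p)*12.804098] = 8.778166; exercise = 7.340000; V(0,0) = max -> 8.778166

Answer: Price = V(0,0) = 8.7782


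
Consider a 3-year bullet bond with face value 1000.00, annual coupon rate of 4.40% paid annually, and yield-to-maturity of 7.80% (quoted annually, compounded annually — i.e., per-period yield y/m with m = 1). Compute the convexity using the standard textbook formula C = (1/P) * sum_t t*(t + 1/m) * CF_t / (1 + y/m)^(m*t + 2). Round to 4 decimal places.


Coupon per period c = face * coupon_rate / m = 44.000000
Periods per year m = 1; per-period yield y/m = 0.078000
Number of cashflows N = 3
Cashflows (t years, CF_t, discount factor 1/(1+y/m)^(m*t), PV):
  t = 1.0000: CF_t = 44.000000, DF = 0.927644, PV = 40.816327
  t = 2.0000: CF_t = 44.000000, DF = 0.860523, PV = 37.863012
  t = 3.0000: CF_t = 1044.000000, DF = 0.798259, PV = 833.382192
Price P = sum_t PV_t = 912.061530
Convexity numerator sum_t t*(t + 1/m) * CF_t / (1+y/m)^(m*t + 2):
  t = 1.0000: term = 70.246775
  t = 2.0000: term = 195.491952
  t = 3.0000: term = 8605.734444
Convexity = (1/P) * sum = 8871.473171 / 912.061530 = 9.726836

Answer: Convexity = 9.7268


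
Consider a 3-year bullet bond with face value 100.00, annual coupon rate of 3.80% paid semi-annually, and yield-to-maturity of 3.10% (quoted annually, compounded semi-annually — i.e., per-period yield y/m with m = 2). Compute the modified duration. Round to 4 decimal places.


Answer: Modified duration = 2.8214

Derivation:
Coupon per period c = face * coupon_rate / m = 1.900000
Periods per year m = 2; per-period yield y/m = 0.015500
Number of cashflows N = 6
Cashflows (t years, CF_t, discount factor 1/(1+y/m)^(m*t), PV):
  t = 0.5000: CF_t = 1.900000, DF = 0.984737, PV = 1.871000
  t = 1.0000: CF_t = 1.900000, DF = 0.969706, PV = 1.842442
  t = 1.5000: CF_t = 1.900000, DF = 0.954905, PV = 1.814320
  t = 2.0000: CF_t = 1.900000, DF = 0.940330, PV = 1.786627
  t = 2.5000: CF_t = 1.900000, DF = 0.925977, PV = 1.759357
  t = 3.0000: CF_t = 101.900000, DF = 0.911844, PV = 92.916880
Price P = sum_t PV_t = 101.990625
First compute Macaulay numerator sum_t t * PV_t:
  t * PV_t at t = 0.5000: 0.935500
  t * PV_t at t = 1.0000: 1.842442
  t * PV_t at t = 1.5000: 2.721480
  t * PV_t at t = 2.0000: 3.573254
  t * PV_t at t = 2.5000: 4.398392
  t * PV_t at t = 3.0000: 278.750639
Macaulay duration D = 292.221707 / 101.990625 = 2.865182
Modified duration = D / (1 + y/m) = 2.865182 / (1 + 0.015500) = 2.821450


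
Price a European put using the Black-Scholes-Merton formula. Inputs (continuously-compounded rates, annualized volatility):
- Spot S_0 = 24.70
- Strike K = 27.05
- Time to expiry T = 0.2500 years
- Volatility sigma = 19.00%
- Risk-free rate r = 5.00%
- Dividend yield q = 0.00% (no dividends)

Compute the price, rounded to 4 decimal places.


Answer: Price = 2.2944

Derivation:
d1 = (ln(S/K) + (r - q + 0.5*sigma^2) * T) / (sigma * sqrt(T)) = -0.77759223
d2 = d1 - sigma * sqrt(T) = -0.87259223
exp(-rT) = 0.98757780; exp(-qT) = 1.00000000
P = K * exp(-rT) * N(-d2) - S_0 * exp(-qT) * N(-d1)
N(-d1) = 0.78159528; N(-d2) = 0.80855731
P = 27.0500 * 0.98757780 * 0.80855731 - 24.7000 * 1.00000000 * 0.78159528 = 2.2944


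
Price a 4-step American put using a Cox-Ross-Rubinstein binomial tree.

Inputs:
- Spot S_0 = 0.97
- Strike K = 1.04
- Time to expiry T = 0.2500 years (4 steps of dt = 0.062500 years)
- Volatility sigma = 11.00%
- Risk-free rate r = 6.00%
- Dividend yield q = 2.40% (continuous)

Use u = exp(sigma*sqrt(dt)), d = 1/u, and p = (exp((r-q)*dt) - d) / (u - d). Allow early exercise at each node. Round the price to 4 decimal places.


dt = T/N = 0.062500
u = exp(sigma*sqrt(dt)) = 1.027882; d = 1/u = 0.972875
p = (exp((r-q)*dt) - d) / (u - d) = 0.534075
Discount per step: exp(-r*dt) = 0.996257
Stock lattice S(k, i) with i counting down-moves:
  k=0: S(0,0) = 0.9700
  k=1: S(1,0) = 0.9970; S(1,1) = 0.9437
  k=2: S(2,0) = 1.0248; S(2,1) = 0.9700; S(2,2) = 0.9181
  k=3: S(3,0) = 1.0534; S(3,1) = 0.9970; S(3,2) = 0.9437; S(3,3) = 0.8932
  k=4: S(4,0) = 1.0828; S(4,1) = 1.0248; S(4,2) = 0.9700; S(4,3) = 0.9181; S(4,4) = 0.8690
Terminal payoffs V(N, i) = max(K - S_T, 0):
  V(4,0) = 0.000000; V(4,1) = 0.015156; V(4,2) = 0.070000; V(4,3) = 0.121909; V(4,4) = 0.171041
Backward induction: V(k, i) = exp(-r*dt) * [p * V(k+1, i) + (1-p) * V(k+1, i+1)]; then take max(V_cont, immediate exercise) for American.
  V(3,0) = exp(-r*dt) * [p*0.000000 + (1-p)*0.015156] = 0.007035; exercise = 0.000000; V(3,0) = max -> 0.007035
  V(3,1) = exp(-r*dt) * [p*0.015156 + (1-p)*0.070000] = 0.040557; exercise = 0.042955; V(3,1) = max -> 0.042955
  V(3,2) = exp(-r*dt) * [p*0.070000 + (1-p)*0.121909] = 0.093833; exercise = 0.096312; V(3,2) = max -> 0.096312
  V(3,3) = exp(-r*dt) * [p*0.121909 + (1-p)*0.171041] = 0.144259; exercise = 0.146813; V(3,3) = max -> 0.146813
  V(2,0) = exp(-r*dt) * [p*0.007035 + (1-p)*0.042955] = 0.023682; exercise = 0.015156; V(2,0) = max -> 0.023682
  V(2,1) = exp(-r*dt) * [p*0.042955 + (1-p)*0.096312] = 0.067561; exercise = 0.070000; V(2,1) = max -> 0.070000
  V(2,2) = exp(-r*dt) * [p*0.096312 + (1-p)*0.146813] = 0.119393; exercise = 0.121909; V(2,2) = max -> 0.121909
  V(1,0) = exp(-r*dt) * [p*0.023682 + (1-p)*0.070000] = 0.045093; exercise = 0.042955; V(1,0) = max -> 0.045093
  V(1,1) = exp(-r*dt) * [p*0.070000 + (1-p)*0.121909] = 0.093833; exercise = 0.096312; V(1,1) = max -> 0.096312
  V(0,0) = exp(-r*dt) * [p*0.045093 + (1-p)*0.096312] = 0.068699; exercise = 0.070000; V(0,0) = max -> 0.070000

Answer: Price = V(0,0) = 0.0700


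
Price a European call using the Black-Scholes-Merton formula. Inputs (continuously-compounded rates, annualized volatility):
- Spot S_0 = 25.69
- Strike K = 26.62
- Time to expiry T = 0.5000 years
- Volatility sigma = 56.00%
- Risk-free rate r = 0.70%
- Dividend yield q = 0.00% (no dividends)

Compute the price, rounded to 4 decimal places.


d1 = (ln(S/K) + (r - q + 0.5*sigma^2) * T) / (sigma * sqrt(T)) = 0.11702364
d2 = d1 - sigma * sqrt(T) = -0.27895616
exp(-rT) = 0.99650612; exp(-qT) = 1.00000000
C = S_0 * exp(-qT) * N(d1) - K * exp(-rT) * N(d2)
N(d1) = 0.54657934; N(d2) = 0.39013924
C = 25.6900 * 1.00000000 * 0.54657934 - 26.6200 * 0.99650612 * 0.39013924 = 3.6924

Answer: Price = 3.6924


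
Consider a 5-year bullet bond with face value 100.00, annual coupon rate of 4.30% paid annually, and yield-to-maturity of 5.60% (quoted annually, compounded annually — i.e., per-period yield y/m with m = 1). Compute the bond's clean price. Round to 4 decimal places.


Coupon per period c = face * coupon_rate / m = 4.300000
Periods per year m = 1; per-period yield y/m = 0.056000
Number of cashflows N = 5
Cashflows (t years, CF_t, discount factor 1/(1+y/m)^(m*t), PV):
  t = 1.0000: CF_t = 4.300000, DF = 0.946970, PV = 4.071970
  t = 2.0000: CF_t = 4.300000, DF = 0.896752, PV = 3.856032
  t = 3.0000: CF_t = 4.300000, DF = 0.849197, PV = 3.651545
  t = 4.0000: CF_t = 4.300000, DF = 0.804163, PV = 3.457903
  t = 5.0000: CF_t = 104.300000, DF = 0.761518, PV = 79.426371
Price P = sum_t PV_t = 94.463820

Answer: Price = 94.4638


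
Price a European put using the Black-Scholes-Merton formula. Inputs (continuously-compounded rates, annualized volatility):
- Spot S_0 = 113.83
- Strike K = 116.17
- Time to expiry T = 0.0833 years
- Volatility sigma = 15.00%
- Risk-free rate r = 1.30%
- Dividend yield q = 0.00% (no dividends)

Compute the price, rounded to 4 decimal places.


Answer: Price = 3.2854

Derivation:
d1 = (ln(S/K) + (r - q + 0.5*sigma^2) * T) / (sigma * sqrt(T)) = -0.42336333
d2 = d1 - sigma * sqrt(T) = -0.46665594
exp(-rT) = 0.99891769; exp(-qT) = 1.00000000
P = K * exp(-rT) * N(-d2) - S_0 * exp(-qT) * N(-d1)
N(-d1) = 0.66398490; N(-d2) = 0.67962697
P = 116.1700 * 0.99891769 * 0.67962697 - 113.8300 * 1.00000000 * 0.66398490 = 3.2854


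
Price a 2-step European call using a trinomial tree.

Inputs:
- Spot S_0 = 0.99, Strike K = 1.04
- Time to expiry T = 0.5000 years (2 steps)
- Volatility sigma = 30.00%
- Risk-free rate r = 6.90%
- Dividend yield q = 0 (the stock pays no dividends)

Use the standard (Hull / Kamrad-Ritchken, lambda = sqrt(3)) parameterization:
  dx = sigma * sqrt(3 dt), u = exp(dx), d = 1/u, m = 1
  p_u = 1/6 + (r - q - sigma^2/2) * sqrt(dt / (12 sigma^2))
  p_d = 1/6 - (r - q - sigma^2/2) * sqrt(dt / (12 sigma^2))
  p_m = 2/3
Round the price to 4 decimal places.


dt = T/N = 0.250000; dx = sigma*sqrt(3*dt) = 0.259808
u = exp(dx) = 1.296681; d = 1/u = 0.771200
p_u = 0.178214, p_m = 0.666667, p_d = 0.155120
Discount per step: exp(-r*dt) = 0.982898
Stock lattice S(k, j) with j the centered position index:
  k=0: S(0,+0) = 0.9900
  k=1: S(1,-1) = 0.7635; S(1,+0) = 0.9900; S(1,+1) = 1.2837
  k=2: S(2,-2) = 0.5888; S(2,-1) = 0.7635; S(2,+0) = 0.9900; S(2,+1) = 1.2837; S(2,+2) = 1.6646
Terminal payoffs V(N, j) = max(S_T - K, 0):
  V(2,-2) = 0.000000; V(2,-1) = 0.000000; V(2,+0) = 0.000000; V(2,+1) = 0.243714; V(2,+2) = 0.624567
Backward induction: V(k, j) = exp(-r*dt) * [p_u * V(k+1, j+1) + p_m * V(k+1, j) + p_d * V(k+1, j-1)]
  V(1,-1) = exp(-r*dt) * [p_u*0.000000 + p_m*0.000000 + p_d*0.000000] = 0.000000
  V(1,+0) = exp(-r*dt) * [p_u*0.243714 + p_m*0.000000 + p_d*0.000000] = 0.042690
  V(1,+1) = exp(-r*dt) * [p_u*0.624567 + p_m*0.243714 + p_d*0.000000] = 0.269100
  V(0,+0) = exp(-r*dt) * [p_u*0.269100 + p_m*0.042690 + p_d*0.000000] = 0.075111

Answer: Price = V(0,0) = 0.0751


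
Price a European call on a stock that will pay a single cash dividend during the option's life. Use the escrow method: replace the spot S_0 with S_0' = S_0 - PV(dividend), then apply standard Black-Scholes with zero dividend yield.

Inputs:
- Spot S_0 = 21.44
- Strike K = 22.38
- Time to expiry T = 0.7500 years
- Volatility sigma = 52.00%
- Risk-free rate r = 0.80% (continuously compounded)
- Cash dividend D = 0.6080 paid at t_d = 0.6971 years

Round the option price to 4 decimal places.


Answer: Price = 3.1720

Derivation:
PV(D) = D * exp(-r * t_d) = 0.6080 * 0.99443872 = 0.60461874
S_0' = S_0 - PV(D) = 21.4400 - 0.60461874 = 20.83538126
d1 = (ln(S_0'/K) + (r + sigma^2/2)*T) / (sigma*sqrt(T)) = 0.07968513
d2 = d1 - sigma*sqrt(T) = -0.37064808
exp(-rT) = 0.99401796
N(d1) = 0.53175616; N(d2) = 0.35544983
C = S_0' * N(d1) - K * exp(-rT) * N(d2) = 20.83538126 * 0.53175616 - 22.3800 * 0.99401796 * 0.35544983 = 3.1720


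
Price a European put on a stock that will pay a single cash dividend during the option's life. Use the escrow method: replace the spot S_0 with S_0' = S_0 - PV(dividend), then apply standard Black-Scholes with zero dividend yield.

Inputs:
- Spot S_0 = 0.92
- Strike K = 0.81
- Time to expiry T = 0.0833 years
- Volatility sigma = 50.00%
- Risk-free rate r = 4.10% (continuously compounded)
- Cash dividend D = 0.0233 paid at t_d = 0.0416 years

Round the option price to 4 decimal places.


Answer: Price = 0.0167

Derivation:
PV(D) = D * exp(-r * t_d) = 0.0233 * 0.99829585 = 0.02326029
S_0' = S_0 - PV(D) = 0.9200 - 0.02326029 = 0.89673971
d1 = (ln(S_0'/K) + (r + sigma^2/2)*T) / (sigma*sqrt(T)) = 0.80077773
d2 = d1 - sigma*sqrt(T) = 0.65646903
exp(-rT) = 0.99659053
N(-d1) = 0.21163017; N(-d2) = 0.25576119
P = K * exp(-rT) * N(-d2) - S_0' * N(-d1) = 0.8100 * 0.99659053 * 0.25576119 - 0.89673971 * 0.21163017 = 0.0167


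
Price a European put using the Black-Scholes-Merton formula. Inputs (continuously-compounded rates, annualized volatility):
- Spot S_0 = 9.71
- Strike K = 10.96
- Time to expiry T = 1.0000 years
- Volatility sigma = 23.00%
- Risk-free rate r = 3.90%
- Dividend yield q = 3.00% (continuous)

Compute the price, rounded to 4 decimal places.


d1 = (ln(S/K) + (r - q + 0.5*sigma^2) * T) / (sigma * sqrt(T)) = -0.37237391
d2 = d1 - sigma * sqrt(T) = -0.60237391
exp(-rT) = 0.96175071; exp(-qT) = 0.97044553
P = K * exp(-rT) * N(-d2) - S_0 * exp(-qT) * N(-d1)
N(-d1) = 0.64519276; N(-d2) = 0.72653736
P = 10.9600 * 0.96175071 * 0.72653736 - 9.7100 * 0.97044553 * 0.64519276 = 1.5786

Answer: Price = 1.5786


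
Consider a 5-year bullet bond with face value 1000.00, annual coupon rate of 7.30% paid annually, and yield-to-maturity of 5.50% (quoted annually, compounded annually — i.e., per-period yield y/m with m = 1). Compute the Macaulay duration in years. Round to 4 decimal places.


Coupon per period c = face * coupon_rate / m = 73.000000
Periods per year m = 1; per-period yield y/m = 0.055000
Number of cashflows N = 5
Cashflows (t years, CF_t, discount factor 1/(1+y/m)^(m*t), PV):
  t = 1.0000: CF_t = 73.000000, DF = 0.947867, PV = 69.194313
  t = 2.0000: CF_t = 73.000000, DF = 0.898452, PV = 65.587026
  t = 3.0000: CF_t = 73.000000, DF = 0.851614, PV = 62.167797
  t = 4.0000: CF_t = 73.000000, DF = 0.807217, PV = 58.926822
  t = 5.0000: CF_t = 1073.000000, DF = 0.765134, PV = 820.989162
Price P = sum_t PV_t = 1076.865121
Macaulay numerator sum_t t * PV_t:
  t * PV_t at t = 1.0000: 69.194313
  t * PV_t at t = 2.0000: 131.174053
  t * PV_t at t = 3.0000: 186.503392
  t * PV_t at t = 4.0000: 235.707289
  t * PV_t at t = 5.0000: 4104.945808
Macaulay duration D = (sum_t t * PV_t) / P = 4727.524855 / 1076.865121 = 4.390081

Answer: Macaulay duration = 4.3901 years


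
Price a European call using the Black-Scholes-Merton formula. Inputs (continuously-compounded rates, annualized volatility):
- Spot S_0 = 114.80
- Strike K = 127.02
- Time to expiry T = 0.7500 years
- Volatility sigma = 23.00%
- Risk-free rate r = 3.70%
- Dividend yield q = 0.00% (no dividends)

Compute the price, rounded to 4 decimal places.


Answer: Price = 5.7147

Derivation:
d1 = (ln(S/K) + (r - q + 0.5*sigma^2) * T) / (sigma * sqrt(T)) = -0.26892258
d2 = d1 - sigma * sqrt(T) = -0.46810842
exp(-rT) = 0.97263149; exp(-qT) = 1.00000000
C = S_0 * exp(-qT) * N(d1) - K * exp(-rT) * N(d2)
N(d1) = 0.39399463; N(d2) = 0.31985353
C = 114.8000 * 1.00000000 * 0.39399463 - 127.0200 * 0.97263149 * 0.31985353 = 5.7147


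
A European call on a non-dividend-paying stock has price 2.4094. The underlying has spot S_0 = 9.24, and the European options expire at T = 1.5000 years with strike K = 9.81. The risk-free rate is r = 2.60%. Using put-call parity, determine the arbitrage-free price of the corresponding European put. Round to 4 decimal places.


Put-call parity: C - P = S_0 * exp(-qT) - K * exp(-rT).
S_0 * exp(-qT) = 9.2400 * 1.00000000 = 9.24000000
K * exp(-rT) = 9.8100 * 0.96175071 = 9.43477446
P = C - S*exp(-qT) + K*exp(-rT)
P = 2.4094 - 9.24000000 + 9.43477446 = 2.6042

Answer: Put price = 2.6042


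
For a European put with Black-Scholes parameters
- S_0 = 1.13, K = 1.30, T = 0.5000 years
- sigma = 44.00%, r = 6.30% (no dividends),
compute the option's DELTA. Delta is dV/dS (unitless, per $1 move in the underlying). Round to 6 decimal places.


Answer: Delta = -0.576771

Derivation:
d1 = -0.1936400084; d2 = -0.5047669921
phi(d1) = 0.3915324974; exp(-qT) = 1.0000000000; exp(-rT) = 0.9689909565
N(-d1) = 0.5767711156
Delta = -exp(-qT) * N(-d1) = -1.0000000000 * 0.5767711156 = -0.576771


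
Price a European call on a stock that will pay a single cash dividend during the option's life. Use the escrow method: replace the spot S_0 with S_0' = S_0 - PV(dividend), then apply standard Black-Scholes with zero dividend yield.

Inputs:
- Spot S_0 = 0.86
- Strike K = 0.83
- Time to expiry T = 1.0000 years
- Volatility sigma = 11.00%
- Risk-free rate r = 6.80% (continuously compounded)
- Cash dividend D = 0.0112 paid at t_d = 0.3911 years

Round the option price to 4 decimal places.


Answer: Price = 0.0839

Derivation:
PV(D) = D * exp(-r * t_d) = 0.0112 * 0.97375573 = 0.01090606
S_0' = S_0 - PV(D) = 0.8600 - 0.01090606 = 0.84909394
d1 = (ln(S_0'/K) + (r + sigma^2/2)*T) / (sigma*sqrt(T)) = 0.87994657
d2 = d1 - sigma*sqrt(T) = 0.76994657
exp(-rT) = 0.93426047
N(d1) = 0.81055587; N(d2) = 0.77933421
C = S_0' * N(d1) - K * exp(-rT) * N(d2) = 0.84909394 * 0.81055587 - 0.8300 * 0.93426047 * 0.77933421 = 0.0839


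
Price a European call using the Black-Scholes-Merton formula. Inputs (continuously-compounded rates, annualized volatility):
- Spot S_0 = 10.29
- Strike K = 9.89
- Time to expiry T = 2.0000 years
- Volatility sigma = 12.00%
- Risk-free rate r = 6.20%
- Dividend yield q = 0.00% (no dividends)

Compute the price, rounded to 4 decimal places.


Answer: Price = 1.6965

Derivation:
d1 = (ln(S/K) + (r - q + 0.5*sigma^2) * T) / (sigma * sqrt(T)) = 1.04916028
d2 = d1 - sigma * sqrt(T) = 0.87945466
exp(-rT) = 0.88337984; exp(-qT) = 1.00000000
C = S_0 * exp(-qT) * N(d1) - K * exp(-rT) * N(d2)
N(d1) = 0.85294782; N(d2) = 0.81042260
C = 10.2900 * 1.00000000 * 0.85294782 - 9.8900 * 0.88337984 * 0.81042260 = 1.6965


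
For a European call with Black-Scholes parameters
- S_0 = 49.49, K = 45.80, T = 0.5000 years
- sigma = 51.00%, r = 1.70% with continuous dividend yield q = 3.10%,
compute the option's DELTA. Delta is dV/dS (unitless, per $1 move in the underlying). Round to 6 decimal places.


d1 = 0.3757691268; d2 = 0.0151446684
phi(d1) = 0.3717477480; exp(-qT) = 0.9846195068; exp(-rT) = 0.9915360229
N(d1) = 0.6464557291
Delta = exp(-qT) * N(d1) = 0.9846195068 * 0.6464557291 = 0.636513

Answer: Delta = 0.636513


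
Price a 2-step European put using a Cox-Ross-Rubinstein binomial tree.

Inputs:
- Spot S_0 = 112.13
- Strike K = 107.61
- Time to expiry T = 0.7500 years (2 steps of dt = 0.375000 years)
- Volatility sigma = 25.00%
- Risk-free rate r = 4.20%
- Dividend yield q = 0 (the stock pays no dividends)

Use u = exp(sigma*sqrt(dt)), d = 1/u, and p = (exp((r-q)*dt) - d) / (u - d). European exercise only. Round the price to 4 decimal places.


dt = T/N = 0.375000
u = exp(sigma*sqrt(dt)) = 1.165433; d = 1/u = 0.858050
p = (exp((r-q)*dt) - d) / (u - d) = 0.513446
Discount per step: exp(-r*dt) = 0.984373
Stock lattice S(k, i) with i counting down-moves:
  k=0: S(0,0) = 112.1300
  k=1: S(1,0) = 130.6801; S(1,1) = 96.2131
  k=2: S(2,0) = 152.2989; S(2,1) = 112.1300; S(2,2) = 82.5557
Terminal payoffs V(N, i) = max(K - S_T, 0):
  V(2,0) = 0.000000; V(2,1) = 0.000000; V(2,2) = 25.054343
Backward induction: V(k, i) = exp(-r*dt) * [p * V(k+1, i) + (1-p) * V(k+1, i+1)].
  V(1,0) = exp(-r*dt) * [p*0.000000 + (1-p)*0.000000] = 0.000000
  V(1,1) = exp(-r*dt) * [p*0.000000 + (1-p)*25.054343] = 11.999802
  V(0,0) = exp(-r*dt) * [p*0.000000 + (1-p)*11.999802] = 5.747317

Answer: Price = V(0,0) = 5.7473


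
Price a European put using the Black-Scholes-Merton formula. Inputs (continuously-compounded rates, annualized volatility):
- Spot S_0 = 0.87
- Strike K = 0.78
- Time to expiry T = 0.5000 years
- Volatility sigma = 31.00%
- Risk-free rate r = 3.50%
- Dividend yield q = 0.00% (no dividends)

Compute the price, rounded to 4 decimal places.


Answer: Price = 0.0312

Derivation:
d1 = (ln(S/K) + (r - q + 0.5*sigma^2) * T) / (sigma * sqrt(T)) = 0.68760109
d2 = d1 - sigma * sqrt(T) = 0.46839799
exp(-rT) = 0.98265224; exp(-qT) = 1.00000000
P = K * exp(-rT) * N(-d2) - S_0 * exp(-qT) * N(-d1)
N(-d1) = 0.24585201; N(-d2) = 0.31975000
P = 0.7800 * 0.98265224 * 0.31975000 - 0.8700 * 1.00000000 * 0.24585201 = 0.0312


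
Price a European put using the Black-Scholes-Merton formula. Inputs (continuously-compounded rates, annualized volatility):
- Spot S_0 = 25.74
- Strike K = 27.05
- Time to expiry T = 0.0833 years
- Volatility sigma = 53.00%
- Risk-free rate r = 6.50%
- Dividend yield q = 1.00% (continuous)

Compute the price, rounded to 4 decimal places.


d1 = (ln(S/K) + (r - q + 0.5*sigma^2) * T) / (sigma * sqrt(T)) = -0.21808475
d2 = d1 - sigma * sqrt(T) = -0.37105197
exp(-rT) = 0.99460013; exp(-qT) = 0.99916735
P = K * exp(-rT) * N(-d2) - S_0 * exp(-qT) * N(-d1)
N(-d1) = 0.58631846; N(-d2) = 0.64470059
P = 27.0500 * 0.99460013 * 0.64470059 - 25.7400 * 0.99916735 * 0.58631846 = 2.2657

Answer: Price = 2.2657


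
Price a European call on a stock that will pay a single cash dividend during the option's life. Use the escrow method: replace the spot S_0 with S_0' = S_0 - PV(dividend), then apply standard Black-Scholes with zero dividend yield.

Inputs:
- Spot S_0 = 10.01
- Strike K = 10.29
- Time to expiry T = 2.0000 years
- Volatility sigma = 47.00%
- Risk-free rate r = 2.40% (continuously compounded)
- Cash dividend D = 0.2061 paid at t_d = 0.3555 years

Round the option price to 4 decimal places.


PV(D) = D * exp(-r * t_d) = 0.2061 * 0.99150429 = 0.20434904
S_0' = S_0 - PV(D) = 10.0100 - 0.20434904 = 9.80565096
d1 = (ln(S_0'/K) + (r + sigma^2/2)*T) / (sigma*sqrt(T)) = 0.33201868
d2 = d1 - sigma*sqrt(T) = -0.33266170
exp(-rT) = 0.95313379
N(d1) = 0.63006242; N(d2) = 0.36969483
C = S_0' * N(d1) - K * exp(-rT) * N(d2) = 9.80565096 * 0.63006242 - 10.2900 * 0.95313379 * 0.36969483 = 2.5523

Answer: Price = 2.5523


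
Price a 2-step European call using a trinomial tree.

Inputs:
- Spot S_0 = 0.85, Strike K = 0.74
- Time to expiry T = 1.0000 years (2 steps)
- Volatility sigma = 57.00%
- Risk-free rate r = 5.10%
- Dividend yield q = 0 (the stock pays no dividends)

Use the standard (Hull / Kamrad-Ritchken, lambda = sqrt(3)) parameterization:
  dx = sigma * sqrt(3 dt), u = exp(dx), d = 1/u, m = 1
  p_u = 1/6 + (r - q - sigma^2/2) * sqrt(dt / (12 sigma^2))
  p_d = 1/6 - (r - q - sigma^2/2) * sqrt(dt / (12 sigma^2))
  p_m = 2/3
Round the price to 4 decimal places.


dt = T/N = 0.500000; dx = sigma*sqrt(3*dt) = 0.698105
u = exp(dx) = 2.009939; d = 1/u = 0.497527
p_u = 0.126755, p_m = 0.666667, p_d = 0.206578
Discount per step: exp(-r*dt) = 0.974822
Stock lattice S(k, j) with j the centered position index:
  k=0: S(0,+0) = 0.8500
  k=1: S(1,-1) = 0.4229; S(1,+0) = 0.8500; S(1,+1) = 1.7084
  k=2: S(2,-2) = 0.2104; S(2,-1) = 0.4229; S(2,+0) = 0.8500; S(2,+1) = 1.7084; S(2,+2) = 3.4339
Terminal payoffs V(N, j) = max(S_T - K, 0):
  V(2,-2) = 0.000000; V(2,-1) = 0.000000; V(2,+0) = 0.110000; V(2,+1) = 0.968448; V(2,+2) = 2.693878
Backward induction: V(k, j) = exp(-r*dt) * [p_u * V(k+1, j+1) + p_m * V(k+1, j) + p_d * V(k+1, j-1)]
  V(1,-1) = exp(-r*dt) * [p_u*0.110000 + p_m*0.000000 + p_d*0.000000] = 0.013592
  V(1,+0) = exp(-r*dt) * [p_u*0.968448 + p_m*0.110000 + p_d*0.000000] = 0.191152
  V(1,+1) = exp(-r*dt) * [p_u*2.693878 + p_m*0.968448 + p_d*0.110000] = 0.984394
  V(0,+0) = exp(-r*dt) * [p_u*0.984394 + p_m*0.191152 + p_d*0.013592] = 0.248599

Answer: Price = V(0,0) = 0.2486
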